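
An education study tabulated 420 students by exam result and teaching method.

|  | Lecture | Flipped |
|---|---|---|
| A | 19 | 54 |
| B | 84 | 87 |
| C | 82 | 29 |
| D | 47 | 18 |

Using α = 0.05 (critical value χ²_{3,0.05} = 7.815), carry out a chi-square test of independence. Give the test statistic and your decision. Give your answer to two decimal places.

Row totals: 73, 171, 111, 65. Column totals: 232, 188. Grand total N = 420.
Expected counts (row total × column total / N):
  A, Lecture: 73×232/420 = 40.324
  A, Flipped: 73×188/420 = 32.676
  B, Lecture: 171×232/420 = 94.457
  B, Flipped: 171×188/420 = 76.543
  C, Lecture: 111×232/420 = 61.314
  C, Flipped: 111×188/420 = 49.686
  D, Lecture: 65×232/420 = 35.905
  D, Flipped: 65×188/420 = 29.095
Contributions (O − E)²/E:
  (19 − 40.324)²/40.324 = 11.2765
  (54 − 32.676)²/32.676 = 13.9158
  (84 − 94.457)²/94.457 = 1.1577
  (87 − 76.543)²/76.543 = 1.4286
  (82 − 61.314)²/61.314 = 6.9790
  (29 − 49.686)²/49.686 = 8.6123
  (47 − 35.905)²/35.905 = 3.4285
  (18 − 29.095)²/29.095 = 4.2309
χ² = 11.2765 + 13.9158 + 1.1577 + 1.4286 + 6.9790 + 8.6123 + 3.4285 + 4.2309 = 51.03
df = (4−1)(2−1) = 3. Since 51.03 > 7.815, reject the null hypothesis of independence at α = 0.05.

51.03; reject H₀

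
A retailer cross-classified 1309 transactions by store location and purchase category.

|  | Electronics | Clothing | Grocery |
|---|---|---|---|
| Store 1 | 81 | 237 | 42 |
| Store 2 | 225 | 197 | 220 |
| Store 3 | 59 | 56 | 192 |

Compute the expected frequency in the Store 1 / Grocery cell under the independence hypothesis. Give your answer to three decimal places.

124.859

Row total (Store 1) = 360; column total (Grocery) = 454; grand total N = 1309.
Expected count = (row total × column total) / N = 360 × 454 / 1309 = 124.859.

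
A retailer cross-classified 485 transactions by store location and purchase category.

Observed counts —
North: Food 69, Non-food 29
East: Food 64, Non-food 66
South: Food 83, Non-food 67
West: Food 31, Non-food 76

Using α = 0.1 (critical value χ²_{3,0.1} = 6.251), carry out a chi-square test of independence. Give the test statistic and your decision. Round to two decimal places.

Row totals: 98, 130, 150, 107. Column totals: 247, 238. Grand total N = 485.
Expected counts (row total × column total / N):
  North, Food: 98×247/485 = 49.9093
  North, Non-food: 98×238/485 = 48.0907
  East, Food: 130×247/485 = 66.2062
  East, Non-food: 130×238/485 = 63.7938
  South, Food: 150×247/485 = 76.3918
  South, Non-food: 150×238/485 = 73.6082
  West, Food: 107×247/485 = 54.4928
  West, Non-food: 107×238/485 = 52.5072
Contributions (O − E)²/E:
  (69 − 49.9093)²/49.9093 = 7.3023
  (29 − 48.0907)²/48.0907 = 7.5785
  (64 − 66.2062)²/66.2062 = 0.0735
  (66 − 63.7938)²/63.7938 = 0.0763
  (83 − 76.3918)²/76.3918 = 0.5716
  (67 − 73.6082)²/73.6082 = 0.5933
  (31 − 54.4928)²/54.4928 = 10.1282
  (76 − 52.5072)²/52.5072 = 10.5112
χ² = 7.3023 + 7.5785 + 0.0735 + 0.0763 + 0.5716 + 0.5933 + 10.1282 + 10.5112 = 36.83
df = (4−1)(2−1) = 3. Since 36.83 > 6.251, reject the null hypothesis of independence at α = 0.1.

36.83; reject H₀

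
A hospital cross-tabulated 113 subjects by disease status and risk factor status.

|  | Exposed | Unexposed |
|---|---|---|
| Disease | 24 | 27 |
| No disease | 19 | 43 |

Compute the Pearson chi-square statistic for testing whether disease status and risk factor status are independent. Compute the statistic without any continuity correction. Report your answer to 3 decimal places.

3.198

Row totals: 51, 62. Column totals: 43, 70. Grand total N = 113.
Expected counts (row total × column total / N):
  Disease, Exposed: 51×43/113 = 19.4071
  Disease, Unexposed: 51×70/113 = 31.5929
  No disease, Exposed: 62×43/113 = 23.5929
  No disease, Unexposed: 62×70/113 = 38.4071
Contributions (O − E)²/E:
  (24 − 19.4071)²/19.4071 = 1.0870
  (27 − 31.5929)²/31.5929 = 0.6677
  (19 − 23.5929)²/23.5929 = 0.8941
  (43 − 38.4071)²/38.4071 = 0.5492
χ² = 1.0870 + 0.6677 + 0.8941 + 0.5492 = 3.198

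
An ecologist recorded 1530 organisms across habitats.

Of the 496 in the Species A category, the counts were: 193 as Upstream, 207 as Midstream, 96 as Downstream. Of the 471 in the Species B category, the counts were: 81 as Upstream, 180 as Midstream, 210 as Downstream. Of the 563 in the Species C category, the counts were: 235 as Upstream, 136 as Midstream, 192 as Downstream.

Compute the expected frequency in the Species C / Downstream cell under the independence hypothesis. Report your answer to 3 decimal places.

Row total (Species C) = 563; column total (Downstream) = 498; grand total N = 1530.
Expected count = (row total × column total) / N = 563 × 498 / 1530 = 183.251.

183.251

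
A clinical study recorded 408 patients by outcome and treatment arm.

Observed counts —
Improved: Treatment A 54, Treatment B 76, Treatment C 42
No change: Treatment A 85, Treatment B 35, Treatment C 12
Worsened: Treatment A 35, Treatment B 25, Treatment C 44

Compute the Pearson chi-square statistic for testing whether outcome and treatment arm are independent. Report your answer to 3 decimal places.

Row totals: 172, 132, 104. Column totals: 174, 136, 98. Grand total N = 408.
Expected counts (row total × column total / N):
  Improved, Treatment A: 172×174/408 = 73.3529
  Improved, Treatment B: 172×136/408 = 57.3333
  Improved, Treatment C: 172×98/408 = 41.3137
  No change, Treatment A: 132×174/408 = 56.2941
  No change, Treatment B: 132×136/408 = 44.0000
  No change, Treatment C: 132×98/408 = 31.7059
  Worsened, Treatment A: 104×174/408 = 44.3529
  Worsened, Treatment B: 104×136/408 = 34.6667
  Worsened, Treatment C: 104×98/408 = 24.9804
Contributions (O − E)²/E:
  (54 − 73.3529)²/73.3529 = 5.1059
  (76 − 57.3333)²/57.3333 = 6.0775
  (42 − 41.3137)²/41.3137 = 0.0114
  (85 − 56.2941)²/56.2941 = 14.6379
  (35 − 44.0000)²/44.0000 = 1.8409
  (12 − 31.7059)²/31.7059 = 12.2476
  (35 − 44.3529)²/44.3529 = 1.9723
  (25 − 34.6667)²/34.6667 = 2.6955
  (44 − 24.9804)²/24.9804 = 14.4812
χ² = 5.1059 + 6.0775 + 0.0114 + 14.6379 + 1.8409 + 12.2476 + 1.9723 + 2.6955 + 14.4812 = 59.070

59.070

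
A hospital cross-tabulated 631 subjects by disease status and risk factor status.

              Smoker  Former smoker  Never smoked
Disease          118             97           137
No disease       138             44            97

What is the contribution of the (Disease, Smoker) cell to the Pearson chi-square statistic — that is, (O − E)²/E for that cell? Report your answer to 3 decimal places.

Row total (Disease) = 352; column total (Smoker) = 256; N = 631.
Expected count E = 352 × 256 / 631 = 142.8082.
Contribution = (O − E)²/E = (118 − 142.8082)² / 142.8082 = 4.310.

4.310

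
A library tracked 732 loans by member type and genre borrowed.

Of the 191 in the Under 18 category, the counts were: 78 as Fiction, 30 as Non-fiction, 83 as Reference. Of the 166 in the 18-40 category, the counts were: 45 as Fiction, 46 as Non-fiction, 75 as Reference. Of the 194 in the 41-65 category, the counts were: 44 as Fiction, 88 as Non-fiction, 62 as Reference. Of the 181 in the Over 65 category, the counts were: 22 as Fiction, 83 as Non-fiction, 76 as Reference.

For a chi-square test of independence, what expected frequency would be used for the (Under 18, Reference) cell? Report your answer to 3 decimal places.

77.235

Row total (Under 18) = 191; column total (Reference) = 296; grand total N = 732.
Expected count = (row total × column total) / N = 191 × 296 / 732 = 77.235.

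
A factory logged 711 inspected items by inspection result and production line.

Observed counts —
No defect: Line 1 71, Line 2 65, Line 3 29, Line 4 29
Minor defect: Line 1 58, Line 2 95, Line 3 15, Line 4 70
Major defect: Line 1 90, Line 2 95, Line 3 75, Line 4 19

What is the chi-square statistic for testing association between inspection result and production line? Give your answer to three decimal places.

Row totals: 194, 238, 279. Column totals: 219, 255, 119, 118. Grand total N = 711.
Expected counts (row total × column total / N):
  No defect, Line 1: 194×219/711 = 59.7553
  No defect, Line 2: 194×255/711 = 69.5781
  No defect, Line 3: 194×119/711 = 32.4698
  No defect, Line 4: 194×118/711 = 32.1969
  Minor defect, Line 1: 238×219/711 = 73.3080
  Minor defect, Line 2: 238×255/711 = 85.3586
  Minor defect, Line 3: 238×119/711 = 39.8340
  Minor defect, Line 4: 238×118/711 = 39.4993
  Major defect, Line 1: 279×219/711 = 85.9367
  Major defect, Line 2: 279×255/711 = 100.0633
  Major defect, Line 3: 279×119/711 = 46.6962
  Major defect, Line 4: 279×118/711 = 46.3038
Contributions (O − E)²/E:
  (71 − 59.7553)²/59.7553 = 2.1160
  (65 − 69.5781)²/69.5781 = 0.3012
  (29 − 32.4698)²/32.4698 = 0.3708
  (29 − 32.1969)²/32.1969 = 0.3174
  (58 − 73.3080)²/73.3080 = 3.1966
  (95 − 85.3586)²/85.3586 = 1.0890
  (15 − 39.8340)²/39.8340 = 15.4824
  (70 − 39.4993)²/39.4993 = 23.5521
  (90 − 85.9367)²/85.9367 = 0.1921
  (95 − 100.0633)²/100.0633 = 0.2562
  (75 − 46.6962)²/46.6962 = 17.1557
  (19 − 46.3038)²/46.3038 = 16.1001
χ² = 2.1160 + 0.3012 + 0.3708 + 0.3174 + 3.1966 + 1.0890 + 15.4824 + 23.5521 + 0.1921 + 0.2562 + 17.1557 + 16.1001 = 80.130

80.130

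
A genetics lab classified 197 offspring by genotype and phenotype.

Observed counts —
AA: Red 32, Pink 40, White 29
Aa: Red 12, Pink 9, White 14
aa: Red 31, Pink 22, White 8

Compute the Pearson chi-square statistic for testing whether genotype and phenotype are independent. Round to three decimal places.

12.058

Row totals: 101, 35, 61. Column totals: 75, 71, 51. Grand total N = 197.
Expected counts (row total × column total / N):
  AA, Red: 101×75/197 = 38.4518
  AA, Pink: 101×71/197 = 36.4010
  AA, White: 101×51/197 = 26.1472
  Aa, Red: 35×75/197 = 13.3249
  Aa, Pink: 35×71/197 = 12.6142
  Aa, White: 35×51/197 = 9.0609
  aa, Red: 61×75/197 = 23.2234
  aa, Pink: 61×71/197 = 21.9848
  aa, White: 61×51/197 = 15.7919
Contributions (O − E)²/E:
  (32 − 38.4518)²/38.4518 = 1.0825
  (40 − 36.4010)²/36.4010 = 0.3558
  (29 − 26.1472)²/26.1472 = 0.3113
  (12 − 13.3249)²/13.3249 = 0.1317
  (9 − 12.6142)²/12.6142 = 1.0355
  (14 − 9.0609)²/9.0609 = 2.6923
  (31 − 23.2234)²/23.2234 = 2.6041
  (22 − 21.9848)²/21.9848 = 0.0000
  (8 − 15.7919)²/15.7919 = 3.8446
χ² = 1.0825 + 0.3558 + 0.3113 + 0.1317 + 1.0355 + 2.6923 + 2.6041 + 0.0000 + 3.8446 = 12.058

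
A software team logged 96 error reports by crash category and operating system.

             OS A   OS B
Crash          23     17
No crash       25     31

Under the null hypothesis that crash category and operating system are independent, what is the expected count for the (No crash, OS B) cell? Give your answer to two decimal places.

28.00

Row total (No crash) = 56; column total (OS B) = 48; grand total N = 96.
Expected count = (row total × column total) / N = 56 × 48 / 96 = 28.00.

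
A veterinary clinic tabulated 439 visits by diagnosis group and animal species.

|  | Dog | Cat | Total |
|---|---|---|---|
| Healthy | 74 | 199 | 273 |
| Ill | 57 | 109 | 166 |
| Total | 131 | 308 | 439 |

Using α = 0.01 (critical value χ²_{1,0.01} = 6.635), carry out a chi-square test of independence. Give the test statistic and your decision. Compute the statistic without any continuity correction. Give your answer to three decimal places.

Grand total N = 439.
Expected counts (row total × column total / N):
  Healthy, Dog: 273×131/439 = 81.4647
  Healthy, Cat: 273×308/439 = 191.5353
  Ill, Dog: 166×131/439 = 49.5353
  Ill, Cat: 166×308/439 = 116.4647
Contributions (O − E)²/E:
  (74 − 81.4647)²/81.4647 = 0.6840
  (199 − 191.5353)²/191.5353 = 0.2909
  (57 − 49.5353)²/49.5353 = 1.1249
  (109 − 116.4647)²/116.4647 = 0.4784
χ² = 0.6840 + 0.2909 + 1.1249 + 0.4784 = 2.578
df = (2−1)(2−1) = 1. Since 2.578 < 6.635, fail to reject the null hypothesis of independence at α = 0.01.

2.578; fail to reject H₀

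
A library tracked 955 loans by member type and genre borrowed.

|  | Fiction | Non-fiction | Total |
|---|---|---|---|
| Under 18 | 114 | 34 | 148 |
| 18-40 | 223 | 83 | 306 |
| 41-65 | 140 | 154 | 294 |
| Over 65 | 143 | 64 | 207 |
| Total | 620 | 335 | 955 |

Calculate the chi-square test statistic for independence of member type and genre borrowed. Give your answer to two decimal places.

Grand total N = 955.
Expected counts (row total × column total / N):
  Under 18, Fiction: 148×620/955 = 96.084
  Under 18, Non-fiction: 148×335/955 = 51.916
  18-40, Fiction: 306×620/955 = 198.660
  18-40, Non-fiction: 306×335/955 = 107.340
  41-65, Fiction: 294×620/955 = 190.869
  41-65, Non-fiction: 294×335/955 = 103.131
  Over 65, Fiction: 207×620/955 = 134.387
  Over 65, Non-fiction: 207×335/955 = 72.613
Contributions (O − E)²/E:
  (114 − 96.084)²/96.084 = 3.3407
  (34 − 51.916)²/51.916 = 6.1827
  (223 − 198.660)²/198.660 = 2.9822
  (83 − 107.340)²/107.340 = 5.5192
  (140 − 190.869)²/190.869 = 13.5572
  (154 − 103.131)²/103.131 = 25.0910
  (143 − 134.387)²/134.387 = 0.5520
  (64 − 72.613)²/72.613 = 1.0216
χ² = 3.3407 + 6.1827 + 2.9822 + 5.5192 + 13.5572 + 25.0910 + 0.5520 + 1.0216 = 58.25

58.25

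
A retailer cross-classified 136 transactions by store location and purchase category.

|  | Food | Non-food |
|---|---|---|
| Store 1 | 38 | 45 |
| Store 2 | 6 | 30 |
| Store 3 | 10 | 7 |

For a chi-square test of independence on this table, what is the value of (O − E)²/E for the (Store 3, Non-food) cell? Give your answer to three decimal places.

Row total (Store 3) = 17; column total (Non-food) = 82; N = 136.
Expected count E = 17 × 82 / 136 = 10.2500.
Contribution = (O − E)²/E = (7 − 10.2500)² / 10.2500 = 1.030.

1.030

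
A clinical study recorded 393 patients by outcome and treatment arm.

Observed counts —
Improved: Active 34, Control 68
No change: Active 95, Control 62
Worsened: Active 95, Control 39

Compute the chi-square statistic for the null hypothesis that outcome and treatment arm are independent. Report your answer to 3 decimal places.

Row totals: 102, 157, 134. Column totals: 224, 169. Grand total N = 393.
Expected counts (row total × column total / N):
  Improved, Active: 102×224/393 = 58.1374
  Improved, Control: 102×169/393 = 43.8626
  No change, Active: 157×224/393 = 89.4860
  No change, Control: 157×169/393 = 67.5140
  Worsened, Active: 134×224/393 = 76.3766
  Worsened, Control: 134×169/393 = 57.6234
Contributions (O − E)²/E:
  (34 − 58.1374)²/58.1374 = 10.0213
  (68 − 43.8626)²/43.8626 = 13.2827
  (95 − 89.4860)²/89.4860 = 0.3398
  (62 − 67.5140)²/67.5140 = 0.4503
  (95 − 76.3766)²/76.3766 = 4.5411
  (39 − 57.6234)²/57.6234 = 6.0189
χ² = 10.0213 + 13.2827 + 0.3398 + 0.4503 + 4.5411 + 6.0189 = 34.654

34.654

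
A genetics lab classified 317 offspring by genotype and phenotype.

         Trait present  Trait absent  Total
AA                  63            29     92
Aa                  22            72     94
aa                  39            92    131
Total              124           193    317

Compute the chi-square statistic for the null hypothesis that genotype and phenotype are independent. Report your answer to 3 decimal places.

47.852

Grand total N = 317.
Expected counts (row total × column total / N):
  AA, Trait present: 92×124/317 = 35.9874
  AA, Trait absent: 92×193/317 = 56.0126
  Aa, Trait present: 94×124/317 = 36.7697
  Aa, Trait absent: 94×193/317 = 57.2303
  aa, Trait present: 131×124/317 = 51.2429
  aa, Trait absent: 131×193/317 = 79.7571
Contributions (O − E)²/E:
  (63 − 35.9874)²/35.9874 = 20.2760
  (29 − 56.0126)²/56.0126 = 13.0271
  (22 − 36.7697)²/36.7697 = 5.9327
  (72 − 57.2303)²/57.2303 = 3.8117
  (39 − 51.2429)²/51.2429 = 2.9251
  (92 − 79.7571)²/79.7571 = 1.8793
χ² = 20.2760 + 13.0271 + 5.9327 + 3.8117 + 2.9251 + 1.8793 = 47.852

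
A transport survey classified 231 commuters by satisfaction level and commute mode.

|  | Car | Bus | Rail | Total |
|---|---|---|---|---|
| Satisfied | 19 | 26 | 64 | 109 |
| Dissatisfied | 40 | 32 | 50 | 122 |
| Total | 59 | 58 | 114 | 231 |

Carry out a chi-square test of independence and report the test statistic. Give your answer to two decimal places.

9.11

Grand total N = 231.
Expected counts (row total × column total / N):
  Satisfied, Car: 109×59/231 = 27.840
  Satisfied, Bus: 109×58/231 = 27.368
  Satisfied, Rail: 109×114/231 = 53.792
  Dissatisfied, Car: 122×59/231 = 31.160
  Dissatisfied, Bus: 122×58/231 = 30.632
  Dissatisfied, Rail: 122×114/231 = 60.208
Contributions (O − E)²/E:
  (19 − 27.840)²/27.840 = 2.8070
  (26 − 27.368)²/27.368 = 0.0684
  (64 − 53.792)²/53.792 = 1.9372
  (40 − 31.160)²/31.160 = 2.5079
  (32 − 30.632)²/30.632 = 0.0611
  (50 − 60.208)²/60.208 = 1.7307
χ² = 2.8070 + 0.0684 + 1.9372 + 2.5079 + 0.0611 + 1.7307 = 9.11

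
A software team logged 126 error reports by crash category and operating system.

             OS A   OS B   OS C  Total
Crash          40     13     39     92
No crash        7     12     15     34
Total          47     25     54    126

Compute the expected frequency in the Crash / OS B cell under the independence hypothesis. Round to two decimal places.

18.25

Row total (Crash) = 92; column total (OS B) = 25; grand total N = 126.
Expected count = (row total × column total) / N = 92 × 25 / 126 = 18.25.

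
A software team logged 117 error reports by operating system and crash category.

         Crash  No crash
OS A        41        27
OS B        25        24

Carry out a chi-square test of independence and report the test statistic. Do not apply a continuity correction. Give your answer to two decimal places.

1.00

Row totals: 68, 49. Column totals: 66, 51. Grand total N = 117.
Expected counts (row total × column total / N):
  OS A, Crash: 68×66/117 = 38.359
  OS A, No crash: 68×51/117 = 29.641
  OS B, Crash: 49×66/117 = 27.641
  OS B, No crash: 49×51/117 = 21.359
Contributions (O − E)²/E:
  (41 − 38.359)²/38.359 = 0.1818
  (27 − 29.641)²/29.641 = 0.2353
  (25 − 27.641)²/27.641 = 0.2523
  (24 − 21.359)²/21.359 = 0.3266
χ² = 0.1818 + 0.2353 + 0.2523 + 0.3266 = 1.00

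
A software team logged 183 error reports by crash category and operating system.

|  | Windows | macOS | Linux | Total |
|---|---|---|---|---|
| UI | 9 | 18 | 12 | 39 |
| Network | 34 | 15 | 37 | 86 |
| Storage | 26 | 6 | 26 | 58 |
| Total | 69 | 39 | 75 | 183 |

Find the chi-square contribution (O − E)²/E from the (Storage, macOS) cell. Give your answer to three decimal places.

3.273

Row total (Storage) = 58; column total (macOS) = 39; N = 183.
Expected count E = 58 × 39 / 183 = 12.3607.
Contribution = (O − E)²/E = (6 − 12.3607)² / 12.3607 = 3.273.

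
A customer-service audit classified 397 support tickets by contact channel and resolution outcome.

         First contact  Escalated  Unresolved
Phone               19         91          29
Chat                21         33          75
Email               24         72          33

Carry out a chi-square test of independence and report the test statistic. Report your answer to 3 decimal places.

55.535

Row totals: 139, 129, 129. Column totals: 64, 196, 137. Grand total N = 397.
Expected counts (row total × column total / N):
  Phone, First contact: 139×64/397 = 22.4081
  Phone, Escalated: 139×196/397 = 68.6247
  Phone, Unresolved: 139×137/397 = 47.9673
  Chat, First contact: 129×64/397 = 20.7960
  Chat, Escalated: 129×196/397 = 63.6877
  Chat, Unresolved: 129×137/397 = 44.5164
  Email, First contact: 129×64/397 = 20.7960
  Email, Escalated: 129×196/397 = 63.6877
  Email, Unresolved: 129×137/397 = 44.5164
Contributions (O − E)²/E:
  (19 − 22.4081)²/22.4081 = 0.5183
  (91 − 68.6247)²/68.6247 = 7.2955
  (29 − 47.9673)²/47.9673 = 7.5001
  (21 − 20.7960)²/20.7960 = 0.0020
  (33 − 63.6877)²/63.6877 = 14.7868
  (75 − 44.5164)²/44.5164 = 20.8743
  (24 − 20.7960)²/20.7960 = 0.4936
  (72 − 63.6877)²/63.6877 = 1.0849
  (33 − 44.5164)²/44.5164 = 2.9793
χ² = 0.5183 + 7.2955 + 7.5001 + 0.0020 + 14.7868 + 20.8743 + 0.4936 + 1.0849 + 2.9793 = 55.535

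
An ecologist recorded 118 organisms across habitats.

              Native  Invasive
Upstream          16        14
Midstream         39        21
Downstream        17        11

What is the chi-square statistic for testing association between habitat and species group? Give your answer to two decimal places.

Row totals: 30, 60, 28. Column totals: 72, 46. Grand total N = 118.
Expected counts (row total × column total / N):
  Upstream, Native: 30×72/118 = 18.305
  Upstream, Invasive: 30×46/118 = 11.695
  Midstream, Native: 60×72/118 = 36.610
  Midstream, Invasive: 60×46/118 = 23.390
  Downstream, Native: 28×72/118 = 17.085
  Downstream, Invasive: 28×46/118 = 10.915
Contributions (O − E)²/E:
  (16 − 18.305)²/18.305 = 0.2902
  (14 − 11.695)²/11.695 = 0.4543
  (39 − 36.610)²/36.610 = 0.1560
  (21 − 23.390)²/23.390 = 0.2442
  (17 − 17.085)²/17.085 = 0.0004
  (11 − 10.915)²/10.915 = 0.0007
χ² = 0.2902 + 0.4543 + 0.1560 + 0.2442 + 0.0004 + 0.0007 = 1.15

1.15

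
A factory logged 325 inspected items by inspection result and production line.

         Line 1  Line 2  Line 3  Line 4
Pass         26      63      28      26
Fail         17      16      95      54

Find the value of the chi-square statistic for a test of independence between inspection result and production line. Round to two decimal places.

72.51

Row totals: 143, 182. Column totals: 43, 79, 123, 80. Grand total N = 325.
Expected counts (row total × column total / N):
  Pass, Line 1: 143×43/325 = 18.920
  Pass, Line 2: 143×79/325 = 34.760
  Pass, Line 3: 143×123/325 = 54.120
  Pass, Line 4: 143×80/325 = 35.200
  Fail, Line 1: 182×43/325 = 24.080
  Fail, Line 2: 182×79/325 = 44.240
  Fail, Line 3: 182×123/325 = 68.880
  Fail, Line 4: 182×80/325 = 44.800
Contributions (O − E)²/E:
  (26 − 18.920)²/18.920 = 2.6494
  (63 − 34.760)²/34.760 = 22.9430
  (28 − 54.120)²/54.120 = 12.6063
  (26 − 35.200)²/35.200 = 2.4045
  (17 − 24.080)²/24.080 = 2.0817
  (16 − 44.240)²/44.240 = 18.0266
  (95 − 68.880)²/68.880 = 9.9050
  (54 − 44.800)²/44.800 = 1.8893
χ² = 2.6494 + 22.9430 + 12.6063 + 2.4045 + 2.0817 + 18.0266 + 9.9050 + 1.8893 = 72.51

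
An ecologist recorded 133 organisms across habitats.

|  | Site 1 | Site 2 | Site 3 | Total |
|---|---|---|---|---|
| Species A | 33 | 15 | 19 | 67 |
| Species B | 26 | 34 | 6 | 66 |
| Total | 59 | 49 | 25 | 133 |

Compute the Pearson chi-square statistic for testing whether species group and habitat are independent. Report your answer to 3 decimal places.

Grand total N = 133.
Expected counts (row total × column total / N):
  Species A, Site 1: 67×59/133 = 29.7218
  Species A, Site 2: 67×49/133 = 24.6842
  Species A, Site 3: 67×25/133 = 12.5940
  Species B, Site 1: 66×59/133 = 29.2782
  Species B, Site 2: 66×49/133 = 24.3158
  Species B, Site 3: 66×25/133 = 12.4060
Contributions (O − E)²/E:
  (33 − 29.7218)²/29.7218 = 0.3616
  (15 − 24.6842)²/24.6842 = 3.7993
  (19 − 12.5940)²/12.5940 = 3.2584
  (26 − 29.2782)²/29.2782 = 0.3671
  (34 − 24.3158)²/24.3158 = 3.8569
  (6 − 12.4060)²/12.4060 = 3.3078
χ² = 0.3616 + 3.7993 + 3.2584 + 0.3671 + 3.8569 + 3.3078 = 14.951

14.951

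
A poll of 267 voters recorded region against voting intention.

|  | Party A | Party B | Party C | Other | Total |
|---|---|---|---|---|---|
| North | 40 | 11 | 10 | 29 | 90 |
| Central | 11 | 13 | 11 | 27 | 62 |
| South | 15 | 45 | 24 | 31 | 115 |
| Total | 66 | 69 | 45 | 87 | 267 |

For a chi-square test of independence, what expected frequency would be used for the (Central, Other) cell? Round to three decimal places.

20.202

Row total (Central) = 62; column total (Other) = 87; grand total N = 267.
Expected count = (row total × column total) / N = 62 × 87 / 267 = 20.202.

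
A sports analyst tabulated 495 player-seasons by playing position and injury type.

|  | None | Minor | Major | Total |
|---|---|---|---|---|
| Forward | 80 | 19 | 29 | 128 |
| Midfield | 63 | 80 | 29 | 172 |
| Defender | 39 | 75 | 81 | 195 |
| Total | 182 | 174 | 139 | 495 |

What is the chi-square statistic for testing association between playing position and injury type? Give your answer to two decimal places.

81.53

Grand total N = 495.
Expected counts (row total × column total / N):
  Forward, None: 128×182/495 = 47.063
  Forward, Minor: 128×174/495 = 44.994
  Forward, Major: 128×139/495 = 35.943
  Midfield, None: 172×182/495 = 63.240
  Midfield, Minor: 172×174/495 = 60.461
  Midfield, Major: 172×139/495 = 48.299
  Defender, None: 195×182/495 = 71.697
  Defender, Minor: 195×174/495 = 68.545
  Defender, Major: 195×139/495 = 54.758
Contributions (O − E)²/E:
  (80 − 47.063)²/47.063 = 23.0509
  (19 − 44.994)²/44.994 = 15.0173
  (29 − 35.943)²/35.943 = 1.3412
  (63 − 63.240)²/63.240 = 0.0009
  (80 − 60.461)²/60.461 = 6.3144
  (29 − 48.299)²/48.299 = 7.7114
  (39 − 71.697)²/71.697 = 14.9113
  (75 − 68.545)²/68.545 = 0.6079
  (81 − 54.758)²/54.758 = 12.5761
χ² = 23.0509 + 15.0173 + 1.3412 + 0.0009 + 6.3144 + 7.7114 + 14.9113 + 0.6079 + 12.5761 = 81.53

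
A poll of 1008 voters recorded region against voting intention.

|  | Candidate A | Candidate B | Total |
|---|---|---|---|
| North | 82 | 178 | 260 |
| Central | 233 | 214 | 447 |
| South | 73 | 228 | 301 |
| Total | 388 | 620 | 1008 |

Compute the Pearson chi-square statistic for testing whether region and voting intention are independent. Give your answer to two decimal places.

66.18

Grand total N = 1008.
Expected counts (row total × column total / N):
  North, Candidate A: 260×388/1008 = 100.079
  North, Candidate B: 260×620/1008 = 159.921
  Central, Candidate A: 447×388/1008 = 172.060
  Central, Candidate B: 447×620/1008 = 274.940
  South, Candidate A: 301×388/1008 = 115.861
  South, Candidate B: 301×620/1008 = 185.139
Contributions (O − E)²/E:
  (82 − 100.079)²/100.079 = 3.2659
  (178 − 159.921)²/159.921 = 2.0438
  (233 − 172.060)²/172.060 = 21.5837
  (214 − 274.940)²/274.940 = 13.5073
  (73 − 115.861)²/115.861 = 15.8558
  (228 − 185.139)²/185.139 = 9.9226
χ² = 3.2659 + 2.0438 + 21.5837 + 13.5073 + 15.8558 + 9.9226 = 66.18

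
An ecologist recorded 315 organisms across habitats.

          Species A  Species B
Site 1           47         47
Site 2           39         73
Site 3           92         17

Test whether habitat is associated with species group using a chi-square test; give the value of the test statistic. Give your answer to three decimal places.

Row totals: 94, 112, 109. Column totals: 178, 137. Grand total N = 315.
Expected counts (row total × column total / N):
  Site 1, Species A: 94×178/315 = 53.1175
  Site 1, Species B: 94×137/315 = 40.8825
  Site 2, Species A: 112×178/315 = 63.2889
  Site 2, Species B: 112×137/315 = 48.7111
  Site 3, Species A: 109×178/315 = 61.5937
  Site 3, Species B: 109×137/315 = 47.4063
Contributions (O − E)²/E:
  (47 − 53.1175)²/53.1175 = 0.7045
  (47 − 40.8825)²/40.8825 = 0.9154
  (39 − 63.2889)²/63.2889 = 9.3216
  (73 − 48.7111)²/48.7111 = 12.1112
  (92 − 61.5937)²/61.5937 = 15.0104
  (17 − 47.4063)²/47.4063 = 19.5025
χ² = 0.7045 + 0.9154 + 9.3216 + 12.1112 + 15.0104 + 19.5025 = 57.566

57.566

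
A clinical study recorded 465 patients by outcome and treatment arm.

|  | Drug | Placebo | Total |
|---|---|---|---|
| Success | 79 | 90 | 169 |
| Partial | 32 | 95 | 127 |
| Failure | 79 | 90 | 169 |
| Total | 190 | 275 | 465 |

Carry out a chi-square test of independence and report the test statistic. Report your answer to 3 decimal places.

17.739

Grand total N = 465.
Expected counts (row total × column total / N):
  Success, Drug: 169×190/465 = 69.0538
  Success, Placebo: 169×275/465 = 99.9462
  Partial, Drug: 127×190/465 = 51.8925
  Partial, Placebo: 127×275/465 = 75.1075
  Failure, Drug: 169×190/465 = 69.0538
  Failure, Placebo: 169×275/465 = 99.9462
Contributions (O − E)²/E:
  (79 − 69.0538)²/69.0538 = 1.4326
  (90 − 99.9462)²/99.9462 = 0.9898
  (32 − 51.8925)²/51.8925 = 7.6256
  (95 − 75.1075)²/75.1075 = 5.2686
  (79 − 69.0538)²/69.0538 = 1.4326
  (90 − 99.9462)²/99.9462 = 0.9898
χ² = 1.4326 + 0.9898 + 7.6256 + 5.2686 + 1.4326 + 0.9898 = 17.739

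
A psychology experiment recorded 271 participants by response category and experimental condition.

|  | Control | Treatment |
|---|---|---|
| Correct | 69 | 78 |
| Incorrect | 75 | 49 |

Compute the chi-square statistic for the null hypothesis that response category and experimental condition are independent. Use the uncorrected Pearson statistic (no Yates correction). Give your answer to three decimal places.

Row totals: 147, 124. Column totals: 144, 127. Grand total N = 271.
Expected counts (row total × column total / N):
  Correct, Control: 147×144/271 = 78.1107
  Correct, Treatment: 147×127/271 = 68.8893
  Incorrect, Control: 124×144/271 = 65.8893
  Incorrect, Treatment: 124×127/271 = 58.1107
Contributions (O − E)²/E:
  (69 − 78.1107)²/78.1107 = 1.0627
  (78 − 68.8893)²/68.8893 = 1.2049
  (75 − 65.8893)²/65.8893 = 1.2598
  (49 − 58.1107)²/58.1107 = 1.4284
χ² = 1.0627 + 1.2049 + 1.2598 + 1.4284 = 4.956

4.956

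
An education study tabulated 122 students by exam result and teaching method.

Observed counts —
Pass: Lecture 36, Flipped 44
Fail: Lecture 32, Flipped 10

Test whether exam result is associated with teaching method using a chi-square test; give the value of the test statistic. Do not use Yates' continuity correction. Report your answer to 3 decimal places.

10.860

Row totals: 80, 42. Column totals: 68, 54. Grand total N = 122.
Expected counts (row total × column total / N):
  Pass, Lecture: 80×68/122 = 44.5902
  Pass, Flipped: 80×54/122 = 35.4098
  Fail, Lecture: 42×68/122 = 23.4098
  Fail, Flipped: 42×54/122 = 18.5902
Contributions (O − E)²/E:
  (36 − 44.5902)²/44.5902 = 1.6549
  (44 − 35.4098)²/35.4098 = 2.0839
  (32 − 23.4098)²/23.4098 = 3.1522
  (10 − 18.5902)²/18.5902 = 3.9694
χ² = 1.6549 + 2.0839 + 3.1522 + 3.9694 = 10.860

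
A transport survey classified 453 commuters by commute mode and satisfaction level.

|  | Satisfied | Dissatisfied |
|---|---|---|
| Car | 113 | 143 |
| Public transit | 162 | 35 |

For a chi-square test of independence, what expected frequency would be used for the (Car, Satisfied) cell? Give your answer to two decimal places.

155.41

Row total (Car) = 256; column total (Satisfied) = 275; grand total N = 453.
Expected count = (row total × column total) / N = 256 × 275 / 453 = 155.41.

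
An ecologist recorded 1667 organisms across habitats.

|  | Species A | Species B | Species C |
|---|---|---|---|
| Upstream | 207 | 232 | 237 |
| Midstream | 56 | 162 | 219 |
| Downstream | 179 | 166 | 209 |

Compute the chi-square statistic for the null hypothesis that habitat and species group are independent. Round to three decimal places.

Row totals: 676, 437, 554. Column totals: 442, 560, 665. Grand total N = 1667.
Expected counts (row total × column total / N):
  Upstream, Species A: 676×442/1667 = 179.2394
  Upstream, Species B: 676×560/1667 = 227.0906
  Upstream, Species C: 676×665/1667 = 269.6701
  Midstream, Species A: 437×442/1667 = 115.8692
  Midstream, Species B: 437×560/1667 = 146.8026
  Midstream, Species C: 437×665/1667 = 174.3281
  Downstream, Species A: 554×442/1667 = 146.8914
  Downstream, Species B: 554×560/1667 = 186.1068
  Downstream, Species C: 554×665/1667 = 221.0018
Contributions (O − E)²/E:
  (207 − 179.2394)²/179.2394 = 4.2996
  (232 − 227.0906)²/227.0906 = 0.1061
  (237 − 269.6701)²/269.6701 = 3.9579
  (56 − 115.8692)²/115.8692 = 30.9342
  (162 − 146.8026)²/146.8026 = 1.5733
  (219 − 174.3281)²/174.3281 = 11.4473
  (179 − 146.8914)²/146.8914 = 7.0185
  (166 − 186.1068)²/186.1068 = 2.1723
  (209 − 221.0018)²/221.0018 = 0.6518
χ² = 4.2996 + 0.1061 + 3.9579 + 30.9342 + 1.5733 + 11.4473 + 7.0185 + 2.1723 + 0.6518 = 62.161

62.161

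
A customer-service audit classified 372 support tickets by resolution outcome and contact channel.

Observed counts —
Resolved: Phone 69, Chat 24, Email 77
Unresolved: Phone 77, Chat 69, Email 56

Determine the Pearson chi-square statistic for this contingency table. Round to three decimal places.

22.945

Row totals: 170, 202. Column totals: 146, 93, 133. Grand total N = 372.
Expected counts (row total × column total / N):
  Resolved, Phone: 170×146/372 = 66.7204
  Resolved, Chat: 170×93/372 = 42.5000
  Resolved, Email: 170×133/372 = 60.7796
  Unresolved, Phone: 202×146/372 = 79.2796
  Unresolved, Chat: 202×93/372 = 50.5000
  Unresolved, Email: 202×133/372 = 72.2204
Contributions (O − E)²/E:
  (69 − 66.7204)²/66.7204 = 0.0779
  (24 − 42.5000)²/42.5000 = 8.0529
  (77 − 60.7796)²/60.7796 = 4.3288
  (77 − 79.2796)²/79.2796 = 0.0655
  (69 − 50.5000)²/50.5000 = 6.7772
  (56 − 72.2204)²/72.2204 = 3.6430
χ² = 0.0779 + 8.0529 + 4.3288 + 0.0655 + 6.7772 + 3.6430 = 22.945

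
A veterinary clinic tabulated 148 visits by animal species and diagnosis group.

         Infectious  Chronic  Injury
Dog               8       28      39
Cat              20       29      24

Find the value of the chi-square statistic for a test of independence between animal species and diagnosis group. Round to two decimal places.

Row totals: 75, 73. Column totals: 28, 57, 63. Grand total N = 148.
Expected counts (row total × column total / N):
  Dog, Infectious: 75×28/148 = 14.189
  Dog, Chronic: 75×57/148 = 28.885
  Dog, Injury: 75×63/148 = 31.926
  Cat, Infectious: 73×28/148 = 13.811
  Cat, Chronic: 73×57/148 = 28.115
  Cat, Injury: 73×63/148 = 31.074
Contributions (O − E)²/E:
  (8 − 14.189)²/14.189 = 2.6995
  (28 − 28.885)²/28.885 = 0.0271
  (39 − 31.926)²/31.926 = 1.5674
  (20 − 13.811)²/13.811 = 2.7734
  (29 − 28.115)²/28.115 = 0.0279
  (24 − 31.074)²/31.074 = 1.6104
χ² = 2.6995 + 0.0271 + 1.5674 + 2.7734 + 0.0279 + 1.6104 = 8.71

8.71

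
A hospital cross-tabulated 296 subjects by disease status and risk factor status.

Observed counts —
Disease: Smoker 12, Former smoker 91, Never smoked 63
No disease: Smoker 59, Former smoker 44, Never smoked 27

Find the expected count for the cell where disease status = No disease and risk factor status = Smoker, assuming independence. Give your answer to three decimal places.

31.182

Row total (No disease) = 130; column total (Smoker) = 71; grand total N = 296.
Expected count = (row total × column total) / N = 130 × 71 / 296 = 31.182.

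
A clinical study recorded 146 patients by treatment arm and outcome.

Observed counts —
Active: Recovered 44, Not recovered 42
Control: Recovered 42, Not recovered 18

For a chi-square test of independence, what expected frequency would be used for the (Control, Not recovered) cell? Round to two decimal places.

24.66

Row total (Control) = 60; column total (Not recovered) = 60; grand total N = 146.
Expected count = (row total × column total) / N = 60 × 60 / 146 = 24.66.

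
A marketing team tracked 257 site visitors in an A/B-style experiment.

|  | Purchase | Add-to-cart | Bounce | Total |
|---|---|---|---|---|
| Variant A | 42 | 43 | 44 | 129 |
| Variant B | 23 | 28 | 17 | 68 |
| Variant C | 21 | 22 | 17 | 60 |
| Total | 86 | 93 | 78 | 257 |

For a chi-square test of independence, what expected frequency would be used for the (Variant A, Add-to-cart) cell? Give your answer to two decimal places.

Row total (Variant A) = 129; column total (Add-to-cart) = 93; grand total N = 257.
Expected count = (row total × column total) / N = 129 × 93 / 257 = 46.68.

46.68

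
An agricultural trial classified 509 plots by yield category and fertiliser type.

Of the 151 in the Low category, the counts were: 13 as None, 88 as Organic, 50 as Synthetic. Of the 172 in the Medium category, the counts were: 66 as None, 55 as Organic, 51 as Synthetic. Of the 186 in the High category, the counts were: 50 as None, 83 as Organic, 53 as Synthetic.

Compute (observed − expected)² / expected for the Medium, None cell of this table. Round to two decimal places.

11.52

Row total (Medium) = 172; column total (None) = 129; N = 509.
Expected count E = 172 × 129 / 509 = 43.591.
Contribution = (O − E)²/E = (66 − 43.591)² / 43.591 = 11.52.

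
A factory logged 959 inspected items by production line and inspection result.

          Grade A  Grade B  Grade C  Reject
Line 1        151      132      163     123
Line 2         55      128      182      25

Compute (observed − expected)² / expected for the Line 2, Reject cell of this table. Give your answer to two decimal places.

Row total (Line 2) = 390; column total (Reject) = 148; N = 959.
Expected count E = 390 × 148 / 959 = 60.188.
Contribution = (O − E)²/E = (25 − 60.188)² / 60.188 = 20.57.

20.57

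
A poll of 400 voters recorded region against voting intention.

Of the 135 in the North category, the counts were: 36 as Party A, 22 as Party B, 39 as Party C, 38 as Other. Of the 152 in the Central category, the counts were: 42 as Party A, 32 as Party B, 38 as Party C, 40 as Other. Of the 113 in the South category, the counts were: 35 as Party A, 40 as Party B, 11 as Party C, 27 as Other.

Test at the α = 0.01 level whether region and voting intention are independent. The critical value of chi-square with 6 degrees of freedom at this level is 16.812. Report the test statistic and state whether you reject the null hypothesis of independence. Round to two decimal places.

22.30; reject H₀

Row totals: 135, 152, 113. Column totals: 113, 94, 88, 105. Grand total N = 400.
Expected counts (row total × column total / N):
  North, Party A: 135×113/400 = 38.138
  North, Party B: 135×94/400 = 31.725
  North, Party C: 135×88/400 = 29.700
  North, Other: 135×105/400 = 35.438
  Central, Party A: 152×113/400 = 42.940
  Central, Party B: 152×94/400 = 35.720
  Central, Party C: 152×88/400 = 33.440
  Central, Other: 152×105/400 = 39.900
  South, Party A: 113×113/400 = 31.922
  South, Party B: 113×94/400 = 26.555
  South, Party C: 113×88/400 = 24.860
  South, Other: 113×105/400 = 29.663
Contributions (O − E)²/E:
  (36 − 38.138)²/38.138 = 0.1199
  (22 − 31.725)²/31.725 = 2.9811
  (39 − 29.700)²/29.700 = 2.9121
  (38 − 35.438)²/35.438 = 0.1852
  (42 − 42.940)²/42.940 = 0.0206
  (32 − 35.720)²/35.720 = 0.3874
  (38 − 33.440)²/33.440 = 0.6218
  (40 − 39.900)²/39.900 = 0.0003
  (35 − 31.922)²/31.922 = 0.2968
  (40 − 26.555)²/26.555 = 6.8073
  (11 − 24.860)²/24.860 = 7.7273
  (27 − 29.663)²/29.663 = 0.2391
χ² = 0.1199 + 2.9811 + 2.9121 + 0.1852 + 0.0206 + 0.3874 + 0.6218 + 0.0003 + 0.2968 + 6.8073 + 7.7273 + 0.2391 = 22.30
df = (3−1)(4−1) = 6. Since 22.30 > 16.812, reject the null hypothesis of independence at α = 0.01.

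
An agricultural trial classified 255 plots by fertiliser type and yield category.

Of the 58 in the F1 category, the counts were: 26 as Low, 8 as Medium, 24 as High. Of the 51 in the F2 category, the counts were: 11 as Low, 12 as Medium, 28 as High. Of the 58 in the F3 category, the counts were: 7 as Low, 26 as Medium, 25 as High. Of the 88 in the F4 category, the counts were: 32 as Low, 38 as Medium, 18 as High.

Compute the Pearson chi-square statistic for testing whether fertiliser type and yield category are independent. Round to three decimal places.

37.788

Row totals: 58, 51, 58, 88. Column totals: 76, 84, 95. Grand total N = 255.
Expected counts (row total × column total / N):
  F1, Low: 58×76/255 = 17.28627
  F1, Medium: 58×84/255 = 19.10588
  F1, High: 58×95/255 = 21.60784
  F2, Low: 51×76/255 = 15.20000
  F2, Medium: 51×84/255 = 16.80000
  F2, High: 51×95/255 = 19.00000
  F3, Low: 58×76/255 = 17.28627
  F3, Medium: 58×84/255 = 19.10588
  F3, High: 58×95/255 = 21.60784
  F4, Low: 88×76/255 = 26.22745
  F4, Medium: 88×84/255 = 28.98824
  F4, High: 88×95/255 = 32.78431
Contributions (O − E)²/E:
  (26 − 17.28627)²/17.28627 = 4.3925
  (8 − 19.10588)²/19.10588 = 6.4556
  (24 − 21.60784)²/21.60784 = 0.2648
  (11 − 15.20000)²/15.20000 = 1.1605
  (12 − 16.80000)²/16.80000 = 1.3714
  (28 − 19.00000)²/19.00000 = 4.2632
  (7 − 17.28627)²/17.28627 = 6.1209
  (26 − 19.10588)²/19.10588 = 2.4877
  (25 − 21.60784)²/21.60784 = 0.5325
  (32 − 26.22745)²/26.22745 = 1.2705
  (38 − 28.98824)²/28.98824 = 2.8015
  (18 − 32.78431)²/32.78431 = 6.6671
χ² = 4.3925 + 6.4556 + 0.2648 + 1.1605 + 1.3714 + 4.2632 + 6.1209 + 2.4877 + 0.5325 + 1.2705 + 2.8015 + 6.6671 = 37.788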